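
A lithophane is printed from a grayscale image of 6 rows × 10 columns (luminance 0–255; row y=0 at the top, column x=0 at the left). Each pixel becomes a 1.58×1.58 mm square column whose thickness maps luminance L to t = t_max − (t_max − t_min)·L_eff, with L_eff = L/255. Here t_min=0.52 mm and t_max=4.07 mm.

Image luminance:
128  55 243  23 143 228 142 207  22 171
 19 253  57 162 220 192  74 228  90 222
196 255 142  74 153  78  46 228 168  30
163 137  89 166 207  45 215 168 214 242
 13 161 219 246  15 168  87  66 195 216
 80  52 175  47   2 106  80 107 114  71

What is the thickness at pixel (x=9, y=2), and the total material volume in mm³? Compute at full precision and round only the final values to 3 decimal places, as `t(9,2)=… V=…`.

span = t_max - t_min = 4.07 - 0.52 = 3.550
L(9,2) = 30, L_eff = 30/255 = 0.117647
t(9,2) = 4.07 - 3.550·0.117647 = 3.652
Σt over all 6·10 pixels = 44617/340 ≈ 131.2264706
V = pitch²·Σt = 1.58²·44617/340 = 327.594

t(9,2)=3.652 V=327.594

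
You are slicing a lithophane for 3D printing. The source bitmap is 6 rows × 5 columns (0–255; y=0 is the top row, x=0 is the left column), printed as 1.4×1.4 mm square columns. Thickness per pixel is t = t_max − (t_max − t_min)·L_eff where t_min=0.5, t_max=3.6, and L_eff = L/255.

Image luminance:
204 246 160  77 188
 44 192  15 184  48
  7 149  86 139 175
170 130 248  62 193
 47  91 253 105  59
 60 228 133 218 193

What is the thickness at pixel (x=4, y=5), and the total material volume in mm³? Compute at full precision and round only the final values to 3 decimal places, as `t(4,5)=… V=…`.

span = t_max - t_min = 3.6 - 0.5 = 3.100
L(4,5) = 193, L_eff = 193/255 = 0.756863
t(4,5) = 3.6 - 3.100·0.756863 = 1.254
Σt over all 6·5 pixels = 24696/425 ≈ 58.1082353
V = pitch²·Σt = 1.4²·24696/425 = 113.892

t(4,5)=1.254 V=113.892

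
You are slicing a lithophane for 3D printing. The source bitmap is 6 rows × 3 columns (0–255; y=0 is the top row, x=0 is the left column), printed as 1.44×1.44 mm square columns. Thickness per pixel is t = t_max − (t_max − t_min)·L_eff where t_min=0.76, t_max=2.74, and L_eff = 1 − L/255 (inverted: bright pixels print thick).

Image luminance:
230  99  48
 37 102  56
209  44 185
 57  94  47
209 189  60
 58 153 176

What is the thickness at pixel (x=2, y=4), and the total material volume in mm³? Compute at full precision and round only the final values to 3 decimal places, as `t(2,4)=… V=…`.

span = t_max - t_min = 2.74 - 0.76 = 1.980
L(2,4) = 60, L_eff = 1 - 60/255 = 0.764706 (inverted)
t(2,4) = 2.74 - 1.980·0.764706 = 1.226
Σt over all 6·3 pixels = 125889/4250 ≈ 29.6209412
V = pitch²·Σt = 1.44²·125889/4250 = 61.422

t(2,4)=1.226 V=61.422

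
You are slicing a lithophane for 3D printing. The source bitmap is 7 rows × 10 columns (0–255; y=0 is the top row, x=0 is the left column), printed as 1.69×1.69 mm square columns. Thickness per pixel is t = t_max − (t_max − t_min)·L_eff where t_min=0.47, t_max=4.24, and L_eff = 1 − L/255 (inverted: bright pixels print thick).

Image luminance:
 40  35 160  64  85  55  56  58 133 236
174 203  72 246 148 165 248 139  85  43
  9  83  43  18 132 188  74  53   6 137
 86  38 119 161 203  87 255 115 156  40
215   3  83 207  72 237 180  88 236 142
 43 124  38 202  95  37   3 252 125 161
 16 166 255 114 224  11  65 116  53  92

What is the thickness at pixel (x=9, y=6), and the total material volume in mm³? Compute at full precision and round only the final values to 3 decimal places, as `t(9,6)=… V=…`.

span = t_max - t_min = 4.24 - 0.47 = 3.770
L(9,6) = 92, L_eff = 1 - 92/255 = 0.639216 (inverted)
t(9,6) = 4.24 - 3.770·0.639216 = 1.830
Σt over all 7·10 pixels = 1297927/8500 ≈ 152.6972941
V = pitch²·Σt = 1.69²·1297927/8500 = 436.119

t(9,6)=1.830 V=436.119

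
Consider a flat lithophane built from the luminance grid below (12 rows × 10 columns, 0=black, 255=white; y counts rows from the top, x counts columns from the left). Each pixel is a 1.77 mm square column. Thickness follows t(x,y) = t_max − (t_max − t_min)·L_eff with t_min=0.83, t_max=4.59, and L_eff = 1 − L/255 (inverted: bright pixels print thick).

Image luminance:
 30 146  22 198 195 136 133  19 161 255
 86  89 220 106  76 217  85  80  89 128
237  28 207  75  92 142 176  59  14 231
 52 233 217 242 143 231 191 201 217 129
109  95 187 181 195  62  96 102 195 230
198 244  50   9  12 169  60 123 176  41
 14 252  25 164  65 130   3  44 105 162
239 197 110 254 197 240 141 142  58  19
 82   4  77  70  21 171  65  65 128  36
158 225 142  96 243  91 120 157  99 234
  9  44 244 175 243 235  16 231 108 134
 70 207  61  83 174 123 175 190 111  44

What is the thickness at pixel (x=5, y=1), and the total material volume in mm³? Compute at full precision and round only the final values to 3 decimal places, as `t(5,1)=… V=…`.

span = t_max - t_min = 4.59 - 0.83 = 3.760
L(5,1) = 217, L_eff = 1 - 217/255 = 0.149020 (inverted)
t(5,1) = 4.59 - 3.760·0.149020 = 4.030
Σt over all 12·10 pixels = 2105486/6375 ≈ 330.2723137
V = pitch²·Σt = 1.77²·2105486/6375 = 1034.710

t(5,1)=4.030 V=1034.710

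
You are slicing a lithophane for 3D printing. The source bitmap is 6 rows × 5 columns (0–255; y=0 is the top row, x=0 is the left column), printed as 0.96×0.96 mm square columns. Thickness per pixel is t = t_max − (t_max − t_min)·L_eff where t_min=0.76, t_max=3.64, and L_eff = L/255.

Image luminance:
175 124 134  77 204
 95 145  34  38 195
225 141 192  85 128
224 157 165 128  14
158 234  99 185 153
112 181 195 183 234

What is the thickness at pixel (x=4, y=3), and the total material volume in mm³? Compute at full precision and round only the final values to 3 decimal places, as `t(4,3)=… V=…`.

span = t_max - t_min = 3.64 - 0.76 = 2.880
L(4,3) = 14, L_eff = 14/255 = 0.054902
t(4,3) = 3.64 - 2.880·0.054902 = 3.482
Σt over all 6·5 pixels = 126114/2125 ≈ 59.3477647
V = pitch²·Σt = 0.96²·126114/2125 = 54.695

t(4,3)=3.482 V=54.695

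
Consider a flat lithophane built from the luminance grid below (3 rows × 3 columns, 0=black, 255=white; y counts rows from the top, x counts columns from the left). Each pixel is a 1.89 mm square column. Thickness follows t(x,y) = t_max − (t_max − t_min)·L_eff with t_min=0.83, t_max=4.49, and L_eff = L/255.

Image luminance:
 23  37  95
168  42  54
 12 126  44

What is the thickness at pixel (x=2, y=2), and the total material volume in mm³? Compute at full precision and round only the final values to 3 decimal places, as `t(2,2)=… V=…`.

t(2,2)=3.858 V=113.535

span = t_max - t_min = 4.49 - 0.83 = 3.660
L(2,2) = 44, L_eff = 44/255 = 0.172549
t(2,2) = 4.49 - 3.660·0.172549 = 3.858
Σt over all 3·3 pixels = 270163/8500 ≈ 31.7838824
V = pitch²·Σt = 1.89²·270163/8500 = 113.535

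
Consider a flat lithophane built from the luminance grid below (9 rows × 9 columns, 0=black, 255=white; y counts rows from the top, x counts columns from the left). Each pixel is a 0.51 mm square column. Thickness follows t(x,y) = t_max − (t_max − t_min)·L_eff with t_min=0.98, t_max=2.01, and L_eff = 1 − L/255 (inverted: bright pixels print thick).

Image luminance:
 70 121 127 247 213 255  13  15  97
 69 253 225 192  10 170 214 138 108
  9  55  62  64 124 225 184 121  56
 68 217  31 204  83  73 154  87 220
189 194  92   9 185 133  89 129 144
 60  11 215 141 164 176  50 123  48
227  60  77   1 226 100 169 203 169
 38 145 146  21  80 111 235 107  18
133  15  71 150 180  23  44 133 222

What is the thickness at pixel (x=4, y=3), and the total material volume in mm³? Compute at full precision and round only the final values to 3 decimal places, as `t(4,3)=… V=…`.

span = t_max - t_min = 2.01 - 0.98 = 1.030
L(4,3) = 83, L_eff = 1 - 83/255 = 0.674510 (inverted)
t(4,3) = 2.01 - 1.030·0.674510 = 1.315
Σt over all 9·9 pixels = 151834/1275 ≈ 119.0854902
V = pitch²·Σt = 0.51²·151834/1275 = 30.974

t(4,3)=1.315 V=30.974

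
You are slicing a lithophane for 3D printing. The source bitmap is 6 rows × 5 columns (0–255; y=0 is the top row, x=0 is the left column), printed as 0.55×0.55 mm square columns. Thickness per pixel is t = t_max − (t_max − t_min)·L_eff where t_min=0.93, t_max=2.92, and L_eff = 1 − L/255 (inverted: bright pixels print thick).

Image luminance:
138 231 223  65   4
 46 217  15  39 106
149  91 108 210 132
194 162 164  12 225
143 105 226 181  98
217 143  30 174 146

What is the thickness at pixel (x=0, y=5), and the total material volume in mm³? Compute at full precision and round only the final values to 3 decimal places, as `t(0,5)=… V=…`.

span = t_max - t_min = 2.92 - 0.93 = 1.990
L(0,5) = 217, L_eff = 1 - 217/255 = 0.149020 (inverted)
t(0,5) = 2.92 - 1.990·0.149020 = 2.623
Σt over all 6·5 pixels = 376564/6375 ≈ 59.0688627
V = pitch²·Σt = 0.55²·376564/6375 = 17.868

t(0,5)=2.623 V=17.868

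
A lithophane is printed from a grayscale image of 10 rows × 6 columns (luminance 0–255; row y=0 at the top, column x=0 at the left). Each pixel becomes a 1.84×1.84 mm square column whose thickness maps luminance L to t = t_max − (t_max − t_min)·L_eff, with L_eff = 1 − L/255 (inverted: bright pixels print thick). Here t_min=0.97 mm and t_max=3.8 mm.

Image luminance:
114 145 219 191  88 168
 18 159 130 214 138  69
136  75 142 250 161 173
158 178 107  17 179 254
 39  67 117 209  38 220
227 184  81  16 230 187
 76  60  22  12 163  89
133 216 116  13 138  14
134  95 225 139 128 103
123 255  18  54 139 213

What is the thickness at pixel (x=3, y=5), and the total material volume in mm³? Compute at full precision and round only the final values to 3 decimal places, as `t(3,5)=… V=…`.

span = t_max - t_min = 3.8 - 0.97 = 2.830
L(3,5) = 16, L_eff = 1 - 16/255 = 0.937255 (inverted)
t(3,5) = 3.8 - 2.830·0.937255 = 1.148
Σt over all 10·6 pixels = 307059/2125 ≈ 144.4983529
V = pitch²·Σt = 1.84²·307059/2125 = 489.214

t(3,5)=1.148 V=489.214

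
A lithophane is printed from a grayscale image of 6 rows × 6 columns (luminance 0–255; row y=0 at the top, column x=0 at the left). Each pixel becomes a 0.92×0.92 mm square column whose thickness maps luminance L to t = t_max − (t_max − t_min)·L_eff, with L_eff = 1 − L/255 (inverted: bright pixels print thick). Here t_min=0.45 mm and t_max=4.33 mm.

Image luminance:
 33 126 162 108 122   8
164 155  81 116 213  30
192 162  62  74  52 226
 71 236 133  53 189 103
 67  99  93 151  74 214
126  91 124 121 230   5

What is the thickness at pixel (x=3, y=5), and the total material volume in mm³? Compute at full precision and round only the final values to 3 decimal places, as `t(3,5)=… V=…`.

t(3,5)=2.291 V=68.652

span = t_max - t_min = 4.33 - 0.45 = 3.880
L(3,5) = 121, L_eff = 1 - 121/255 = 0.525490 (inverted)
t(3,5) = 4.33 - 3.880·0.525490 = 2.291
Σt over all 6·6 pixels = 172359/2125 ≈ 81.1101176
V = pitch²·Σt = 0.92²·172359/2125 = 68.652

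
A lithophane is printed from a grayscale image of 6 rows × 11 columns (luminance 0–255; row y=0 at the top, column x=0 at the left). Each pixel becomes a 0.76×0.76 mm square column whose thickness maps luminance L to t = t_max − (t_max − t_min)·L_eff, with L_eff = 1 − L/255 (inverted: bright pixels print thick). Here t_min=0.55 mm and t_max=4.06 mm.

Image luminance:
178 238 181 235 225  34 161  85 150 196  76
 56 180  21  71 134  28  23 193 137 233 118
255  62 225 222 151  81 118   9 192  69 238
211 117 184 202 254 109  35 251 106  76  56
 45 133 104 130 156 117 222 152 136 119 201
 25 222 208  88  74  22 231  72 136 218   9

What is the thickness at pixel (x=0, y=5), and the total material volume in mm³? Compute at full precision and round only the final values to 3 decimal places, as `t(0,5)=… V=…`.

t(0,5)=0.894 V=92.490

span = t_max - t_min = 4.06 - 0.55 = 3.510
L(0,5) = 25, L_eff = 1 - 25/255 = 0.901961 (inverted)
t(0,5) = 4.06 - 3.510·0.901961 = 0.894
Σt over all 6·11 pixels = 680541/4250 ≈ 160.1272941
V = pitch²·Σt = 0.76²·680541/4250 = 92.490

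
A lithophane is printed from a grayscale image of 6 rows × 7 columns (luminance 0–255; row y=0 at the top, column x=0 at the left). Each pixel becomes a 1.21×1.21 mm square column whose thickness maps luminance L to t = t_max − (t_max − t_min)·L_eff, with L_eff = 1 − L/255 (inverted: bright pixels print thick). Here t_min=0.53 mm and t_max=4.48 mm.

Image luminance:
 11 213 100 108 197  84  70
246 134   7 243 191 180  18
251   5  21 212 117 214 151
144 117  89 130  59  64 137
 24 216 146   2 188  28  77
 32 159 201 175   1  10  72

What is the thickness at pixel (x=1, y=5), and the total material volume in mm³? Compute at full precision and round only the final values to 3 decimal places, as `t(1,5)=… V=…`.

t(1,5)=2.993 V=142.449

span = t_max - t_min = 4.48 - 0.53 = 3.950
L(1,5) = 159, L_eff = 1 - 159/255 = 0.376471 (inverted)
t(1,5) = 4.48 - 3.950·0.376471 = 2.993
Σt over all 6·7 pixels = 248101/2550 ≈ 97.2945098
V = pitch²·Σt = 1.21²·248101/2550 = 142.449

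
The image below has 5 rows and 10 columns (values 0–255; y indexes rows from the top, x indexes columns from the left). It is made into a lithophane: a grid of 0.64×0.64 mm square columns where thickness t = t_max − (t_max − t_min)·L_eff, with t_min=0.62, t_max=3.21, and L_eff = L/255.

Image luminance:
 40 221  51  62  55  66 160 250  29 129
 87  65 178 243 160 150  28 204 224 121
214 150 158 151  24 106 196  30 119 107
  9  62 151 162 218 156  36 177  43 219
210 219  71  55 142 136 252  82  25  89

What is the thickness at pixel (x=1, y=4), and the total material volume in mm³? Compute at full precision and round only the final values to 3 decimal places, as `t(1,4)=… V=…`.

span = t_max - t_min = 3.21 - 0.62 = 2.590
L(1,4) = 219, L_eff = 219/255 = 0.858824
t(1,4) = 3.21 - 2.590·0.858824 = 0.986
Σt over all 5·10 pixels = 1231561/12750 ≈ 96.5930196
V = pitch²·Σt = 0.64²·1231561/12750 = 39.565

t(1,4)=0.986 V=39.565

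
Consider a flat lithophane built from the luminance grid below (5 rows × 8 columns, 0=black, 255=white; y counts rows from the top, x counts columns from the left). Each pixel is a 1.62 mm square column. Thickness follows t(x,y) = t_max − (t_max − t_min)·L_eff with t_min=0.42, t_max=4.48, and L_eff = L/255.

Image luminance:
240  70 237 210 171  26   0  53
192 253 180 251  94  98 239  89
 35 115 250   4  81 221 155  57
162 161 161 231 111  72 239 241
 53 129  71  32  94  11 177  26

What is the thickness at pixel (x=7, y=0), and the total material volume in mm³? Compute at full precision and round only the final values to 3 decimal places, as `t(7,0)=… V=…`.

t(7,0)=3.636 V=249.169

span = t_max - t_min = 4.48 - 0.42 = 4.060
L(7,0) = 53, L_eff = 53/255 = 0.207843
t(7,0) = 4.48 - 4.060·0.207843 = 3.636
Σt over all 5·8 pixels = 201754/2125 ≈ 94.9430588
V = pitch²·Σt = 1.62²·201754/2125 = 249.169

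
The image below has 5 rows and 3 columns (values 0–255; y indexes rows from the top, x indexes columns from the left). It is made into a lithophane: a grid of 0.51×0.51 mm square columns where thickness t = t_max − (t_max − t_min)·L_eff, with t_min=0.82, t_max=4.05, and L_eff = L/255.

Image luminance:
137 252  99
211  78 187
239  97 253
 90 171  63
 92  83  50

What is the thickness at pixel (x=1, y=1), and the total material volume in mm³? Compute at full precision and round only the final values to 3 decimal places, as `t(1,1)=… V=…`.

t(1,1)=3.062 V=8.876

span = t_max - t_min = 4.05 - 0.82 = 3.230
L(1,1) = 78, L_eff = 78/255 = 0.305882
t(1,1) = 4.05 - 3.230·0.305882 = 3.062
Σt over all 5·3 pixels = 51187/1500 ≈ 34.1246667
V = pitch²·Σt = 0.51²·51187/1500 = 8.876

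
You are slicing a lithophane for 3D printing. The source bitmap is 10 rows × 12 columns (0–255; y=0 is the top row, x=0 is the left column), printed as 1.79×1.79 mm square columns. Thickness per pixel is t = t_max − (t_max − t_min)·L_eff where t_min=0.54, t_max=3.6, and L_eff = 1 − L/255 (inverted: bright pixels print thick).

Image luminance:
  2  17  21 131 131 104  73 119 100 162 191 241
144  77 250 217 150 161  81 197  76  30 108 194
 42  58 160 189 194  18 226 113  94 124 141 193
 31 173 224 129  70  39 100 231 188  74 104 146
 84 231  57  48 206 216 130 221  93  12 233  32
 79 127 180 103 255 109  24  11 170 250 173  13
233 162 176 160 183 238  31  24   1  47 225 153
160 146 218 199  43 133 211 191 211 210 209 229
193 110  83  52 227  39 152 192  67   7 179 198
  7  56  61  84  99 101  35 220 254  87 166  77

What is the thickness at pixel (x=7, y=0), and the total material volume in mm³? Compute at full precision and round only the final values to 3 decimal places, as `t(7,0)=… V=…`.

span = t_max - t_min = 3.6 - 0.54 = 3.060
L(7,0) = 119, L_eff = 1 - 119/255 = 0.533333 (inverted)
t(7,0) = 3.6 - 3.060·0.533333 = 1.968
Σt over all 10·12 pixels = 252.408
V = pitch²·Σt = 1.79²·252.408 = 808.740

t(7,0)=1.968 V=808.740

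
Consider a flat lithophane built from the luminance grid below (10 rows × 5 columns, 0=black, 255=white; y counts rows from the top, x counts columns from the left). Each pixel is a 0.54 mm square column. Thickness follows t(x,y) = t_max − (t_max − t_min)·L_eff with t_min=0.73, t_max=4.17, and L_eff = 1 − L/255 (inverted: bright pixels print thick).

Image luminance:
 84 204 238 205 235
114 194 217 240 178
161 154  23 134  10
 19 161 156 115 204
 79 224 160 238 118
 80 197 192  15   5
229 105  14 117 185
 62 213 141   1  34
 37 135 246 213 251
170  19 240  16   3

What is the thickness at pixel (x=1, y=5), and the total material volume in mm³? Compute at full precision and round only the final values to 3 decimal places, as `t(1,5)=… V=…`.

t(1,5)=3.388 V=37.334

span = t_max - t_min = 4.17 - 0.73 = 3.440
L(1,5) = 197, L_eff = 1 - 197/255 = 0.227451 (inverted)
t(1,5) = 4.17 - 3.440·0.227451 = 3.388
Σt over all 10·5 pixels = 326479/2550 ≈ 128.0309804
V = pitch²·Σt = 0.54²·326479/2550 = 37.334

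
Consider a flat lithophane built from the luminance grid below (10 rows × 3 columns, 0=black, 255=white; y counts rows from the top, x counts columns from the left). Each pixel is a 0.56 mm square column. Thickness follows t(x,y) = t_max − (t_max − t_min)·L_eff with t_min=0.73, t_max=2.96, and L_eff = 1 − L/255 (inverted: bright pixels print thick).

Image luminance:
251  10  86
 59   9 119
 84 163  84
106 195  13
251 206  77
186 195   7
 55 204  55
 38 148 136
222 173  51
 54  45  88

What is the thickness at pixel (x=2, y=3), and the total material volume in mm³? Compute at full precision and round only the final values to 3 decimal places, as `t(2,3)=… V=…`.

t(2,3)=0.844 V=16.110

span = t_max - t_min = 2.96 - 0.73 = 2.230
L(2,3) = 13, L_eff = 1 - 13/255 = 0.949020 (inverted)
t(2,3) = 2.96 - 2.230·0.949020 = 0.844
Σt over all 10·3 pixels = 65498/1275 ≈ 51.3709804
V = pitch²·Σt = 0.56²·65498/1275 = 16.110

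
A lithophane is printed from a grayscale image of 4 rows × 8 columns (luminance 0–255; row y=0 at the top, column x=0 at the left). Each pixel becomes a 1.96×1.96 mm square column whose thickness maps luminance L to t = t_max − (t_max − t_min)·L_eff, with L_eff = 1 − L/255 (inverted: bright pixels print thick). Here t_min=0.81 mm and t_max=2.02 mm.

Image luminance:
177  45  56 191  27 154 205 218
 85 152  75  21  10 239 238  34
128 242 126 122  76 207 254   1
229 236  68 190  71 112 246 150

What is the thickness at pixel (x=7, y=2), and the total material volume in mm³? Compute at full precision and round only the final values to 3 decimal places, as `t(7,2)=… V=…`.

t(7,2)=0.815 V=179.507

span = t_max - t_min = 2.02 - 0.81 = 1.210
L(7,2) = 1, L_eff = 1 - 1/255 = 0.996078 (inverted)
t(7,2) = 2.02 - 1.210·0.996078 = 0.815
Σt over all 4·8 pixels = 238309/5100 ≈ 46.7272549
V = pitch²·Σt = 1.96²·238309/5100 = 179.507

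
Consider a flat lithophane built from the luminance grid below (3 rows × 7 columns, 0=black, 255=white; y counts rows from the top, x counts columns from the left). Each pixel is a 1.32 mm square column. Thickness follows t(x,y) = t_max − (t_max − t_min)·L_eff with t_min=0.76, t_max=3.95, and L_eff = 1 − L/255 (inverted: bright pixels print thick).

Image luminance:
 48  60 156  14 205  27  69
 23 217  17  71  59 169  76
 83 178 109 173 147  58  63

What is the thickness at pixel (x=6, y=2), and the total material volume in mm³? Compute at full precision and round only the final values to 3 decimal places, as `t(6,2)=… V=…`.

t(6,2)=1.548 V=71.882

span = t_max - t_min = 3.95 - 0.76 = 3.190
L(6,2) = 63, L_eff = 1 - 63/255 = 0.752941 (inverted)
t(6,2) = 3.95 - 3.190·0.752941 = 1.548
Σt over all 3·7 pixels = 175333/4250 ≈ 41.2548235
V = pitch²·Σt = 1.32²·175333/4250 = 71.882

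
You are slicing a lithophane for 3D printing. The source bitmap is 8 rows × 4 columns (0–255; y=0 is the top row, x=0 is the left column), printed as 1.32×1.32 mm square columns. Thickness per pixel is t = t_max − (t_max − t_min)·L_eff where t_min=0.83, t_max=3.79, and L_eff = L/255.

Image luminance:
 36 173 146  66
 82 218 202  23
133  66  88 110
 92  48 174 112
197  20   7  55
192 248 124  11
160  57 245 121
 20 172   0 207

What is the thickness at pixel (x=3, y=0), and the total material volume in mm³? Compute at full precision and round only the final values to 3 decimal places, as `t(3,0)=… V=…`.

t(3,0)=3.024 V=138.405

span = t_max - t_min = 3.79 - 0.83 = 2.960
L(3,0) = 66, L_eff = 66/255 = 0.258824
t(3,0) = 3.79 - 2.960·0.258824 = 3.024
Σt over all 8·4 pixels = 101278/1275 ≈ 79.4337255
V = pitch²·Σt = 1.32²·101278/1275 = 138.405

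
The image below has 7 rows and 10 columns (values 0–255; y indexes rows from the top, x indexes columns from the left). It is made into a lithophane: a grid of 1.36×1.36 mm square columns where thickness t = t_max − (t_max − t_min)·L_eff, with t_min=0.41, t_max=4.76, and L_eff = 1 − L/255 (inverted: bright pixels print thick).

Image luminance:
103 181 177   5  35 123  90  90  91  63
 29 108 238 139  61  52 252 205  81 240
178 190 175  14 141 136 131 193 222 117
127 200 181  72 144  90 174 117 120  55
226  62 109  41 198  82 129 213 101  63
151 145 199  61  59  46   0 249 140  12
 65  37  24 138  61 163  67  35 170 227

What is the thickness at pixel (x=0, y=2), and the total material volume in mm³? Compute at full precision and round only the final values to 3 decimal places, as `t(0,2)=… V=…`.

span = t_max - t_min = 4.76 - 0.41 = 4.350
L(0,2) = 178, L_eff = 1 - 178/255 = 0.301961 (inverted)
t(0,2) = 4.76 - 4.350·0.301961 = 3.446
Σt over all 7·10 pixels = 292767/1700 ≈ 172.2158824
V = pitch²·Σt = 1.36²·292767/1700 = 318.530

t(0,2)=3.446 V=318.530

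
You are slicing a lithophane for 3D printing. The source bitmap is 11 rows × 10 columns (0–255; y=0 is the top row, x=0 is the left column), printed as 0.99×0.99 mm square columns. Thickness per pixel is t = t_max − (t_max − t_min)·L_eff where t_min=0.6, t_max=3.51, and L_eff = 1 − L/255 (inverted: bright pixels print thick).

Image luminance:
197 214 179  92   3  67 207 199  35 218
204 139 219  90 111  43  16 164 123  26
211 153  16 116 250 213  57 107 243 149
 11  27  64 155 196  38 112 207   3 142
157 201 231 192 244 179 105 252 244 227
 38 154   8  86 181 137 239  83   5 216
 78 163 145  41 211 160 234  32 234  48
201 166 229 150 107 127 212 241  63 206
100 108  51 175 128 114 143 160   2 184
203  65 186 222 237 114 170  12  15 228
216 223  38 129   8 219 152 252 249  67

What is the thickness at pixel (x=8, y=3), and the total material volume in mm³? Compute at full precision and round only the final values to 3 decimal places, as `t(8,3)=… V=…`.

span = t_max - t_min = 3.51 - 0.6 = 2.910
L(8,3) = 3, L_eff = 1 - 3/255 = 0.988235 (inverted)
t(8,3) = 3.51 - 2.910·0.988235 = 0.634
Σt over all 11·10 pixels = 2056061/8500 ≈ 241.8895294
V = pitch²·Σt = 0.99²·2056061/8500 = 237.076

t(8,3)=0.634 V=237.076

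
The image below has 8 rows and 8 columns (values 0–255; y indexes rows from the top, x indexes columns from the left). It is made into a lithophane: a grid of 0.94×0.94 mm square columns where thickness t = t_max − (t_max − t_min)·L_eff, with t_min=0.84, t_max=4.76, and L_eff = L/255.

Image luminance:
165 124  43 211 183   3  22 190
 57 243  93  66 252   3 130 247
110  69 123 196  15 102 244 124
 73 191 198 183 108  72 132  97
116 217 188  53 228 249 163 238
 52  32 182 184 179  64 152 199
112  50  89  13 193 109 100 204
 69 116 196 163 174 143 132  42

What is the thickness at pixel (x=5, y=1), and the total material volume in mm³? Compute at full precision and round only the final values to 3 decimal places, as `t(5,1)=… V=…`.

span = t_max - t_min = 4.76 - 0.84 = 3.920
L(5,1) = 3, L_eff = 3/255 = 0.011765
t(5,1) = 4.76 - 3.920·0.011765 = 4.714
Σt over all 8·8 pixels = 222404/1275 ≈ 174.4345098
V = pitch²·Σt = 0.94²·222404/1275 = 154.130

t(5,1)=4.714 V=154.130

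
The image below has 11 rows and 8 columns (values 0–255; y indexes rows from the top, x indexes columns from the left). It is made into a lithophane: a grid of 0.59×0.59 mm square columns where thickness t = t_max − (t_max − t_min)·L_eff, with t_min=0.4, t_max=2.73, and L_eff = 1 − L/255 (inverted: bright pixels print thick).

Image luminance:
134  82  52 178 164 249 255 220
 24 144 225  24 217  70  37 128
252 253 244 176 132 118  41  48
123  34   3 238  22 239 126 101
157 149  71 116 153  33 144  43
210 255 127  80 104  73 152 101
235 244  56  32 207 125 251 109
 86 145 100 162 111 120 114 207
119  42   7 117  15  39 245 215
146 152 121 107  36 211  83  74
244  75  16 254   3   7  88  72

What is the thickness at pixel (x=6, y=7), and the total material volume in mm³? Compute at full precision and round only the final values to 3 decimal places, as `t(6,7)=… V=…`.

t(6,7)=1.442 V=47.600

span = t_max - t_min = 2.73 - 0.4 = 2.330
L(6,7) = 114, L_eff = 1 - 114/255 = 0.552941 (inverted)
t(6,7) = 2.73 - 2.330·0.552941 = 1.442
Σt over all 11·8 pixels = 3486929/25500 ≈ 136.7423137
V = pitch²·Σt = 0.59²·3486929/25500 = 47.600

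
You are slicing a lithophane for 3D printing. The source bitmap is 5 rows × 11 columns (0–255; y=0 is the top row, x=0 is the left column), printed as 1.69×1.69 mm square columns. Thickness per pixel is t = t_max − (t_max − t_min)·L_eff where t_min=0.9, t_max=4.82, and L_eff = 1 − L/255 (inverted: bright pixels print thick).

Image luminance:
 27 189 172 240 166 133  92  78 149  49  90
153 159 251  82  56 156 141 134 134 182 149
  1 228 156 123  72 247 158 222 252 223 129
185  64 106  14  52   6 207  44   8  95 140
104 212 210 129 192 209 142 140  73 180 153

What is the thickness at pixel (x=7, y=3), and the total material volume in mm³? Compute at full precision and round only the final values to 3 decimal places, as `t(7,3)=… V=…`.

span = t_max - t_min = 4.82 - 0.9 = 3.920
L(7,3) = 44, L_eff = 1 - 44/255 = 0.827451 (inverted)
t(7,3) = 4.82 - 3.920·0.827451 = 1.576
Σt over all 5·11 pixels = 697631/4250 ≈ 164.1484706
V = pitch²·Σt = 1.69²·697631/4250 = 468.824

t(7,3)=1.576 V=468.824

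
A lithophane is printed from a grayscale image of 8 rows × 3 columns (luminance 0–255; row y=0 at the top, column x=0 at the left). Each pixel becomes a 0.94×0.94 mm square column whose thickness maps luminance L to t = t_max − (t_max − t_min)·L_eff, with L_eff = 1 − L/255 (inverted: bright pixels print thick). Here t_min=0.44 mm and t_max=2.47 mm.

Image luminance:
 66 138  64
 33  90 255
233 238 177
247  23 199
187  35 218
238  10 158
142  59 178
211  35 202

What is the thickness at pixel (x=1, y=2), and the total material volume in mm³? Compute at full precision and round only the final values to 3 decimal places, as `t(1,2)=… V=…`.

span = t_max - t_min = 2.47 - 0.44 = 2.030
L(1,2) = 238, L_eff = 1 - 238/255 = 0.066667 (inverted)
t(1,2) = 2.47 - 2.030·0.066667 = 2.335
Σt over all 8·3 pixels = 241697/6375 ≈ 37.9132549
V = pitch²·Σt = 0.94²·241697/6375 = 33.500

t(1,2)=2.335 V=33.500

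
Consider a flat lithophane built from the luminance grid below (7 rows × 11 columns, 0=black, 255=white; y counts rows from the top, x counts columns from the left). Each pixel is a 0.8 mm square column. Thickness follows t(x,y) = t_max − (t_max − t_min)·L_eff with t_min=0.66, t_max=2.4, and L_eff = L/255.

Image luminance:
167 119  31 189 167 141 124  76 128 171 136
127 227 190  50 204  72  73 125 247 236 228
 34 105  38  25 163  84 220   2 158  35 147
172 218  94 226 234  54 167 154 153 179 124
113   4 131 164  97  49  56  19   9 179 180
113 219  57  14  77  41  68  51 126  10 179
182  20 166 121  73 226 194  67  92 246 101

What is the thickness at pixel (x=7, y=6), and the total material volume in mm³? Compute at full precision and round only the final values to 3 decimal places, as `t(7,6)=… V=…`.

t(7,6)=1.943 V=76.968

span = t_max - t_min = 2.4 - 0.66 = 1.740
L(7,6) = 67, L_eff = 67/255 = 0.262745
t(7,6) = 2.4 - 1.740·0.262745 = 1.943
Σt over all 7·11 pixels = 255559/2125 ≈ 120.2630588
V = pitch²·Σt = 0.8²·255559/2125 = 76.968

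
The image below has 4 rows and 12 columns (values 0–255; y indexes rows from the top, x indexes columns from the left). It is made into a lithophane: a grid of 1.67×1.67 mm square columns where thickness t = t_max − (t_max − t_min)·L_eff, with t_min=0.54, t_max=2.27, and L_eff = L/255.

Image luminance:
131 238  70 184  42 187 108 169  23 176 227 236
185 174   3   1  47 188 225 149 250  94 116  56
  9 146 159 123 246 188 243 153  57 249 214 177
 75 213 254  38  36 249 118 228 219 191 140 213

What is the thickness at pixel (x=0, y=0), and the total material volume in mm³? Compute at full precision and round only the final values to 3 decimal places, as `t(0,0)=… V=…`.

t(0,0)=1.381 V=167.327

span = t_max - t_min = 2.27 - 0.54 = 1.730
L(0,0) = 131, L_eff = 131/255 = 0.513725
t(0,0) = 2.27 - 1.730·0.513725 = 1.381
Σt over all 4·12 pixels = 1529939/25500 ≈ 59.9976078
V = pitch²·Σt = 1.67²·1529939/25500 = 167.327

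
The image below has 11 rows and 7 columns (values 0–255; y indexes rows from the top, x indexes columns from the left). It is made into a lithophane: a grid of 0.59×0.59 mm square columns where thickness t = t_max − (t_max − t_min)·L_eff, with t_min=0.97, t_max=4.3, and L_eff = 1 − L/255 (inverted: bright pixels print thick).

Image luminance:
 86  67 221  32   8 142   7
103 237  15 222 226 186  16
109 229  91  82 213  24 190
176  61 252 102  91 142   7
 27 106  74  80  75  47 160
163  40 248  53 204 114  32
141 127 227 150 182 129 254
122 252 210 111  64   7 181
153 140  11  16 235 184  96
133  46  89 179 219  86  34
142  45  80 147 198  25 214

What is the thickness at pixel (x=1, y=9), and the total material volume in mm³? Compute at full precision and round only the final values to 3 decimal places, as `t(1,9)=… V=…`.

t(1,9)=1.571 V=68.680

span = t_max - t_min = 4.3 - 0.97 = 3.330
L(1,9) = 46, L_eff = 1 - 46/255 = 0.819608 (inverted)
t(1,9) = 4.3 - 3.330·0.819608 = 1.571
Σt over all 11·7 pixels = 419261/2125 ≈ 197.2992941
V = pitch²·Σt = 0.59²·419261/2125 = 68.680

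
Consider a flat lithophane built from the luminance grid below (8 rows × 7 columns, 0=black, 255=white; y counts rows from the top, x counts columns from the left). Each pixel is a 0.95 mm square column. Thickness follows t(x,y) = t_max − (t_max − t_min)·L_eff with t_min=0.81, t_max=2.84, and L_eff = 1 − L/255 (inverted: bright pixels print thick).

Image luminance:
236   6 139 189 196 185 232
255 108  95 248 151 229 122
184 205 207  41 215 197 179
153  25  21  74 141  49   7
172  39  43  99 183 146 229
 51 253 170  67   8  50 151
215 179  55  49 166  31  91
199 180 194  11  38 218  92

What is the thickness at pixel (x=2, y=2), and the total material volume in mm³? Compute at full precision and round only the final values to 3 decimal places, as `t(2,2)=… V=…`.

span = t_max - t_min = 2.84 - 0.81 = 2.030
L(2,2) = 207, L_eff = 1 - 207/255 = 0.188235 (inverted)
t(2,2) = 2.84 - 2.030·0.188235 = 2.458
Σt over all 8·7 pixels = 668171/6375 ≈ 104.8111373
V = pitch²·Σt = 0.95²·668171/6375 = 94.592

t(2,2)=2.458 V=94.592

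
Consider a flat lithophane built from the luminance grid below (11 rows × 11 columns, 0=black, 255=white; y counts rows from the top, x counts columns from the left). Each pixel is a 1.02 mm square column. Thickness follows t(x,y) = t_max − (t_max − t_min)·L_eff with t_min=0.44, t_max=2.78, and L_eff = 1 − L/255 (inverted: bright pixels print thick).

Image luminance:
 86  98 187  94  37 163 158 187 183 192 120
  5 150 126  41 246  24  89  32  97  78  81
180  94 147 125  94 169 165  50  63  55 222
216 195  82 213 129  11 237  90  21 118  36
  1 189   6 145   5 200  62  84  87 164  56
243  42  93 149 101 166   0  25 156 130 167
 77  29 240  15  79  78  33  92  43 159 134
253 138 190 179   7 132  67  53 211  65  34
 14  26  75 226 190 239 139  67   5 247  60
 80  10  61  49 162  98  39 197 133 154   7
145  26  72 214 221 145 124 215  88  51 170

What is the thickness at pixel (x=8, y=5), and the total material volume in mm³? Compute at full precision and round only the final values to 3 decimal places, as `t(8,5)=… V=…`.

t(8,5)=1.872 V=184.412

span = t_max - t_min = 2.78 - 0.44 = 2.340
L(8,5) = 156, L_eff = 1 - 156/255 = 0.388235 (inverted)
t(8,5) = 2.78 - 2.340·0.388235 = 1.872
Σt over all 11·11 pixels = 376658/2125 ≈ 177.2508235
V = pitch²·Σt = 1.02²·376658/2125 = 184.412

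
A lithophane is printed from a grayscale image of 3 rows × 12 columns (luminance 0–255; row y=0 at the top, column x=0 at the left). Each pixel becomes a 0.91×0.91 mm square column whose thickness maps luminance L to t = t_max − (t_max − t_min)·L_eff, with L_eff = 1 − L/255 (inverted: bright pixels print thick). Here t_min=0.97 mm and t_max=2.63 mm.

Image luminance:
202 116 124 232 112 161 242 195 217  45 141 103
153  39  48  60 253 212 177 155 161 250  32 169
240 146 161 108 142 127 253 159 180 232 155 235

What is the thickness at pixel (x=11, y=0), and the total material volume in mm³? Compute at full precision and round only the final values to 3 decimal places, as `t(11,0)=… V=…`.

span = t_max - t_min = 2.63 - 0.97 = 1.660
L(11,0) = 103, L_eff = 1 - 103/255 = 0.596078 (inverted)
t(11,0) = 2.63 - 1.660·0.596078 = 1.641
Σt over all 3·12 pixels = 921401/12750 ≈ 72.2667451
V = pitch²·Σt = 0.91²·921401/12750 = 59.844

t(11,0)=1.641 V=59.844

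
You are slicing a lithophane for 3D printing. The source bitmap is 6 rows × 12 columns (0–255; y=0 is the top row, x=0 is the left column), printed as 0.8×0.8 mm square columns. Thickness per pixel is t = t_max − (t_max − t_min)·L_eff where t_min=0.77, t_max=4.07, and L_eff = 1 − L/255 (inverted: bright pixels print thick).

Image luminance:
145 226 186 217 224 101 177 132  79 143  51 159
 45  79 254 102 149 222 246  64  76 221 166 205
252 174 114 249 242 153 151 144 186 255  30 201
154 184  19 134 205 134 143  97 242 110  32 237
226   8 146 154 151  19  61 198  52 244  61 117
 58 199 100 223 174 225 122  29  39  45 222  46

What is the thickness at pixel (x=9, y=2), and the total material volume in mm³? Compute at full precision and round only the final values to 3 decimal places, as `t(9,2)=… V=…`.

span = t_max - t_min = 4.07 - 0.77 = 3.300
L(9,2) = 255, L_eff = 1 - 255/255 = 0.000000 (inverted)
t(9,2) = 4.07 - 3.300·0.000000 = 4.070
Σt over all 6·12 pixels = 80927/425 ≈ 190.4164706
V = pitch²·Σt = 0.8²·80927/425 = 121.867

t(9,2)=4.070 V=121.867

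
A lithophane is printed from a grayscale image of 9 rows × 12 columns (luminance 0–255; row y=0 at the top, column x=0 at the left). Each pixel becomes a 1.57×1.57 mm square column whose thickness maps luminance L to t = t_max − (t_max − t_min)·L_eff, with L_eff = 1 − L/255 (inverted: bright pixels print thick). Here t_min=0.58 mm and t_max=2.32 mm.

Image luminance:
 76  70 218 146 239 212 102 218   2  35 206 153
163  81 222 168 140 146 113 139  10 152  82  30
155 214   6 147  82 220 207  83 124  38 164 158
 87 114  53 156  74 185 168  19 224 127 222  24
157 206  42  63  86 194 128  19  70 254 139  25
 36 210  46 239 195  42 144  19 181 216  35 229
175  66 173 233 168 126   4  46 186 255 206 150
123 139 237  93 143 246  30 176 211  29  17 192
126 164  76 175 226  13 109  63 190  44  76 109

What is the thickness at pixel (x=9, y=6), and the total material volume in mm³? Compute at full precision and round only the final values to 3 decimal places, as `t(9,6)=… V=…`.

span = t_max - t_min = 2.32 - 0.58 = 1.740
L(9,6) = 255, L_eff = 1 - 255/255 = 0.000000 (inverted)
t(9,6) = 2.32 - 1.740·0.000000 = 2.320
Σt over all 9·12 pixels = 335298/2125 ≈ 157.7872941
V = pitch²·Σt = 1.57²·335298/2125 = 388.930

t(9,6)=2.320 V=388.930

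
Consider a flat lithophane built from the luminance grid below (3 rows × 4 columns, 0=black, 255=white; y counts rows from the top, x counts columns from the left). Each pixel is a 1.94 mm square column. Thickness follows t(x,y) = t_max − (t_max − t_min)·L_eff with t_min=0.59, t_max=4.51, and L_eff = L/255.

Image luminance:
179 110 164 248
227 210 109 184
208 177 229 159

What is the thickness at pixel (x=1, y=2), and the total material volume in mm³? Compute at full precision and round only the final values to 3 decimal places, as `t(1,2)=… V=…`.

t(1,2)=1.789 V=76.171

span = t_max - t_min = 4.51 - 0.59 = 3.920
L(1,2) = 177, L_eff = 177/255 = 0.694118
t(1,2) = 4.51 - 3.920·0.694118 = 1.789
Σt over all 3·4 pixels = 129023/6375 ≈ 20.2389020
V = pitch²·Σt = 1.94²·129023/6375 = 76.171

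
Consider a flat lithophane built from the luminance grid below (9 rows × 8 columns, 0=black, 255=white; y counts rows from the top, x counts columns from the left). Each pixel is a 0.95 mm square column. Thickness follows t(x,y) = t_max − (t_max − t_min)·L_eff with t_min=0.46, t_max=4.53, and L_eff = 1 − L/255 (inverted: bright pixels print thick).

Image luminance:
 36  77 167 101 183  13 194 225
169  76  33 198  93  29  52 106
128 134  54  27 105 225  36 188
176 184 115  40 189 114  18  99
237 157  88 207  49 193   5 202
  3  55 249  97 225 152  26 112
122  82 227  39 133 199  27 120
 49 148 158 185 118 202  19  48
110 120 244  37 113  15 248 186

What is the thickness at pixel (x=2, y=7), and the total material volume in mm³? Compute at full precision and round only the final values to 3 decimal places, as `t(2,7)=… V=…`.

span = t_max - t_min = 4.53 - 0.46 = 4.070
L(2,7) = 158, L_eff = 1 - 158/255 = 0.380392 (inverted)
t(2,7) = 4.53 - 4.070·0.380392 = 2.982
Σt over all 9·8 pixels = 434069/2550 ≈ 170.2231373
V = pitch²·Σt = 0.95²·434069/2550 = 153.626

t(2,7)=2.982 V=153.626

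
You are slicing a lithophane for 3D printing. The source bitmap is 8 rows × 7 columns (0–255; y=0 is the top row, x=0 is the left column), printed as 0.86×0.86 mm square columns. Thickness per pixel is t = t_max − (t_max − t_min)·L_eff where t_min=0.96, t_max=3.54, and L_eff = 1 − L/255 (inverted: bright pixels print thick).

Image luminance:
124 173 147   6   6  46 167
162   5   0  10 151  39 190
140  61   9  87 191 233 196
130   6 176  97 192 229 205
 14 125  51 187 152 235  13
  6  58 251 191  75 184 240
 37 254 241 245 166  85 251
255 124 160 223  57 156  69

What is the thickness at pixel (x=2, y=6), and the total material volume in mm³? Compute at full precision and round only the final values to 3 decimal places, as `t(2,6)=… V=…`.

span = t_max - t_min = 3.54 - 0.96 = 2.580
L(2,6) = 241, L_eff = 1 - 241/255 = 0.054902 (inverted)
t(2,6) = 3.54 - 2.580·0.054902 = 3.398
Σt over all 8·7 pixels = 541649/4250 ≈ 127.4468235
V = pitch²·Σt = 0.86²·541649/4250 = 94.260

t(2,6)=3.398 V=94.260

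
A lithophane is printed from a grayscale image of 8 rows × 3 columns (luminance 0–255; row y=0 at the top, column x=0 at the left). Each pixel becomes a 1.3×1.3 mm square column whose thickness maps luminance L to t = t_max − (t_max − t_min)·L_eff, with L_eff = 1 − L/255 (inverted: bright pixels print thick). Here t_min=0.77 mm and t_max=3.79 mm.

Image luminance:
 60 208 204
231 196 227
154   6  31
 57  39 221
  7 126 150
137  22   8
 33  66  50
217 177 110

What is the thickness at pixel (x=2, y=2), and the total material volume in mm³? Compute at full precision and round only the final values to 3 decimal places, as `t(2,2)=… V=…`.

t(2,2)=1.137 V=86.012

span = t_max - t_min = 3.79 - 0.77 = 3.020
L(2,2) = 31, L_eff = 1 - 31/255 = 0.878431 (inverted)
t(2,2) = 3.79 - 3.020·0.878431 = 1.137
Σt over all 8·3 pixels = 38171/750 ≈ 50.8946667
V = pitch²·Σt = 1.3²·38171/750 = 86.012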